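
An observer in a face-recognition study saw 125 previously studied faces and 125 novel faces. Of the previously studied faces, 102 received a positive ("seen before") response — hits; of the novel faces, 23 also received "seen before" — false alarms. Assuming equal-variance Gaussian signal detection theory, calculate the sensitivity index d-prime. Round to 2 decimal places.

H = 102/125 = 0.8160
FA = 23/125 = 0.1840
z(0.8160) = 0.900, z(0.1840) = -0.900
d' = z(H) − z(FA) = 0.900 − (-0.900) = 1.800

d-prime = 1.80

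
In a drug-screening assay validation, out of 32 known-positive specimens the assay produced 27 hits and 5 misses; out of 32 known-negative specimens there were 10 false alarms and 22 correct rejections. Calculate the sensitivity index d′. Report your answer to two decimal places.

d′ = 1.50

H = 27/32 = 0.8438
FA = 10/32 = 0.3125
z(H) = z(0.8438) = 1.0102
z(FA) = z(0.3125) = -0.4888
d' = z(H) − z(FA) = 1.0102 − (-0.4888) = 1.4990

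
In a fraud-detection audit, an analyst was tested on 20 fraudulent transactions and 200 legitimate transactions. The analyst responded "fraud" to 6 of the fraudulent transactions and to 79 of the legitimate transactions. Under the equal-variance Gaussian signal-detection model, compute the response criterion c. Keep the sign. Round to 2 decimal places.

H = 6/20 = 0.3000
FA = 79/200 = 0.3950
z(H) = -0.524
z(FA) = -0.266
c = −½·[z(H) + z(FA)] = −0.5 × (-0.524 + (-0.266)) = 0.395
c > 0: the analyst has a conservative response bias.

c = 0.40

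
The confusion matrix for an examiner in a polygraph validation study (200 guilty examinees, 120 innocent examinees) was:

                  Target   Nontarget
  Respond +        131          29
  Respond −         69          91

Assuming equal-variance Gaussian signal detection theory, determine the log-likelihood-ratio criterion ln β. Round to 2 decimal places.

H = 131/200 = 0.6550
FA = 29/120 = 0.2417
z(H) = z(0.6550) = 0.399
z(FA) = z(0.2417) = -0.701
ln β = −½·[z(H)² − z(FA)²] = −0.5 × (0.159 − 0.491) = 0.166

ln β = 0.17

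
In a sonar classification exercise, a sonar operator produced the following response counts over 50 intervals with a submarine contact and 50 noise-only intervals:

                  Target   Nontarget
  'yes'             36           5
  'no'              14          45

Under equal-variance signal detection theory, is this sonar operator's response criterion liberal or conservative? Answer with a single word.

z(H) = 0.583, z(FA) = -1.282
c = −½·(z(H) + z(FA)) = 0.3495
c > 0 → conservative criterion (biased toward responding “no”).

conservative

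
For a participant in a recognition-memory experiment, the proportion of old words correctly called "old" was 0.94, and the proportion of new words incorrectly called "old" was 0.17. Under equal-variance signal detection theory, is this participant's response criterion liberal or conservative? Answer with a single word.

z(H) = 1.555, z(FA) = -0.954
c = −½·(z(H) + z(FA)) = -0.3005
c < 0 → liberal criterion (biased toward responding “yes”).

liberal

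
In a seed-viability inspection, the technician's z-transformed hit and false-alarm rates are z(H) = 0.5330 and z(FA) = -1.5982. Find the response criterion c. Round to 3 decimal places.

c = −½·[z(H) + z(FA)] = −½·(0.5330 + (-1.5982)) = 0.5326

c = 0.533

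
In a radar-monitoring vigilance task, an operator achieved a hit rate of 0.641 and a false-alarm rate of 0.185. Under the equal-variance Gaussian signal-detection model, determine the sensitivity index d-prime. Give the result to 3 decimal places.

d-prime = 1.258

z(H) = z(0.641) = 0.3611
z(FA) = z(0.185) = -0.8965
d' = z(H) − z(FA) = 0.3611 − (-0.8965) = 1.2576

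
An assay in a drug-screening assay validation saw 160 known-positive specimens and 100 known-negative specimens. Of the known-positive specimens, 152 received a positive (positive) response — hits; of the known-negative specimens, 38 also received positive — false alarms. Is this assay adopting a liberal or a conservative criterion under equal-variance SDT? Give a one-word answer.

z(H) = 1.645, z(FA) = -0.305
c = −½·(z(H) + z(FA)) = -0.670
c < 0 → liberal criterion (biased toward responding “yes”).

liberal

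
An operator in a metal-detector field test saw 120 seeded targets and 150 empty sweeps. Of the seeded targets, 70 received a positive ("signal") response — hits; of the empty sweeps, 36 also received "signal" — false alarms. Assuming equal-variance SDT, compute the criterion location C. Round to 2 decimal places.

H = 70/120 = 0.5833
FA = 36/150 = 0.2400
Φ⁻¹(H) = 0.2103
Φ⁻¹(FA) = -0.7063
c = −½·[z(H) + z(FA)] = −0.5 × (0.2103 + (-0.7063)) = 0.2480
c > 0: the operator has a conservative response bias.

C = 0.25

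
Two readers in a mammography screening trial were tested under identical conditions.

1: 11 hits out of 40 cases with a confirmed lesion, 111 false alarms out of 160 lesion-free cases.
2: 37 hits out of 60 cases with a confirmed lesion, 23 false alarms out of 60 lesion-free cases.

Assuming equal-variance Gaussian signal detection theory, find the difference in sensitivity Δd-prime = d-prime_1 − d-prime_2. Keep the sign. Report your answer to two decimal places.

1: z(0.2750) = -0.598, z(0.6937) = 0.506, d' = -1.104
2: z(0.6167) = 0.297, z(0.3833) = -0.297, d' = 0.594
Δd' = d'_1 − d'_2 = -1.104 − 0.594 = -1.698
2 has the higher sensitivity.

Δd-prime = -1.70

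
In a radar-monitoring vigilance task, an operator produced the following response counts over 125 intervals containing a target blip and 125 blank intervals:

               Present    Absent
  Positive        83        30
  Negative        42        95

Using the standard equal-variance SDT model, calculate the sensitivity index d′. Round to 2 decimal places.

H = 83/125 = 0.6640
FA = 30/125 = 0.2400
z(H) = z(0.6640) = 0.4234
z(FA) = z(0.2400) = -0.7063
d' = z(H) − z(FA) = 0.4234 − (-0.7063) = 1.1297

d′ = 1.13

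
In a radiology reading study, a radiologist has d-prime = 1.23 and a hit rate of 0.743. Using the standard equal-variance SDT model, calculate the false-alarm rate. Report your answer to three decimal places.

z(hit rate) = z(0.743) = 0.6526
z(FA) = z(H) − d' = 0.6526 − 1.23 = -0.5774
false-alarm rate = Φ(-0.5774) = 0.2818

false-alarm rate = 0.282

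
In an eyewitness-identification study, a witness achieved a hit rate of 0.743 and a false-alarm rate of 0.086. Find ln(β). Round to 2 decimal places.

z(0.743) = 0.653, z(0.086) = -1.366
ln β = −½·[z(H)² − z(FA)²] = −0.5 × (0.426 − 1.866) = 0.720

ln β = 0.72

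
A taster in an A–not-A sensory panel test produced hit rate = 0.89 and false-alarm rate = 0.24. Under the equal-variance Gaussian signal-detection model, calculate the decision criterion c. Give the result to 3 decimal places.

z(H) = 1.2265
z(FA) = -0.7063
c = −½·[z(H) + z(FA)] = −0.5 × (1.2265 + (-0.7063)) = -0.2601
c < 0: the taster has a liberal response bias.

c = -0.260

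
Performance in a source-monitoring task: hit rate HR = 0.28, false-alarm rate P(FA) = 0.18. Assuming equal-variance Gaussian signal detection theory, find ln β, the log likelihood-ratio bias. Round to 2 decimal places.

ln β = 0.25

z(H) = z(0.28) = -0.583
z(FA) = z(0.18) = -0.915
ln β = −½·[z(H)² − z(FA)²] = −0.5 × (0.340 − 0.837) = 0.2485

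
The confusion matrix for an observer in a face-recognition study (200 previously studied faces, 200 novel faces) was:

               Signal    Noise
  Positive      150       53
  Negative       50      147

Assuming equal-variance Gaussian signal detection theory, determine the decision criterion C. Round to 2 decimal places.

H = 150/200 = 0.7500
FA = 53/200 = 0.2650
z(H) = z(0.7500) = 0.6745
z(FA) = z(0.2650) = -0.6280
c = −½·[z(H) + z(FA)] = −0.5 × (0.6745 + (-0.6280)) = -0.02325
c < 0: the observer has a liberal response bias.

C = -0.02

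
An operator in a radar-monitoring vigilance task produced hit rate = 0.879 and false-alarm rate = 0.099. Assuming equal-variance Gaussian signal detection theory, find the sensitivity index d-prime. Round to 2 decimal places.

z(H) = 1.1700
z(FA) = -1.2873
d' = z(H) − z(FA) = 1.1700 − (-1.2873) = 2.4573

d-prime = 2.46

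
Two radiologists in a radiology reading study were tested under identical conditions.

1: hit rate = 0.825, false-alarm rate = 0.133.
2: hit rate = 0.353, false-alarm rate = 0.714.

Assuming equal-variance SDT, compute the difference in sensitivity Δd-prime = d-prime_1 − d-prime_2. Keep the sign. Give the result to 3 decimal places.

Δd-prime = 2.989

1: z(0.825) = 0.9346, z(0.133) = -1.1123, d' = 2.0469
2: z(0.353) = -0.3772, z(0.714) = 0.5651, d' = -0.9423
Δd' = d'_1 − d'_2 = 2.0469 − (-0.9423) = 2.9892
1 has the higher sensitivity.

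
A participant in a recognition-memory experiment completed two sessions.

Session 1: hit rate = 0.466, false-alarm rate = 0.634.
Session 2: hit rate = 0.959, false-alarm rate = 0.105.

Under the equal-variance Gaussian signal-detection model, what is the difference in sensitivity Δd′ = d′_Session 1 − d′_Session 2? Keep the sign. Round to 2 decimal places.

Session 1: z(0.466) = -0.085, z(0.634) = 0.342, d' = -0.427
Session 2: z(0.959) = 1.739, z(0.105) = -1.254, d' = 2.993
Δd' = d'_Session 1 − d'_Session 2 = -0.427 − 2.993 = -3.420
Session 2 has the higher sensitivity.

Δd′ = -3.42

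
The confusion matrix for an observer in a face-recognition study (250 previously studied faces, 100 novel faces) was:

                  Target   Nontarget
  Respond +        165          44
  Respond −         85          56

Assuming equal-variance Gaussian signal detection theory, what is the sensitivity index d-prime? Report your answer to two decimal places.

d-prime = 0.56

H = 165/250 = 0.6600
FA = 44/100 = 0.4400
z(H) = z(0.6600) = 0.412
z(FA) = z(0.4400) = -0.151
d' = z(H) − z(FA) = 0.412 − (-0.151) = 0.563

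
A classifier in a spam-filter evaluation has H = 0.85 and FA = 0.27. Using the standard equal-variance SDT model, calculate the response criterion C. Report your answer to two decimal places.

z(H) = 1.036
z(FA) = -0.613
c = −½·[z(H) + z(FA)] = −0.5 × (1.036 + (-0.613)) = -0.2115

C = -0.21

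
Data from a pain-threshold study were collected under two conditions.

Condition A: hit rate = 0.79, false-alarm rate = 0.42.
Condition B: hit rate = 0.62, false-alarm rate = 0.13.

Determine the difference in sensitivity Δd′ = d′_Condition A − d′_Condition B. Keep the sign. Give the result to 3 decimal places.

Condition A: z(0.79) = 0.8064, z(0.42) = -0.2019, d' = 1.0083
Condition B: z(0.62) = 0.3055, z(0.13) = -1.1264, d' = 1.4319
Δd' = d'_Condition A − d'_Condition B = 1.0083 − 1.4319 = -0.4236
Condition B has the higher sensitivity.

Δd′ = -0.424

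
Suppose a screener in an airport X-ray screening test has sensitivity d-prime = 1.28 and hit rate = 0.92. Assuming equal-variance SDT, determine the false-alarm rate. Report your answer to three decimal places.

false-alarm rate = 0.550

z(hit rate) = z(0.92) = 1.4051
z(FA) = z(H) − d' = 1.4051 − 1.28 = 0.1251
false-alarm rate = Φ(0.1251) = 0.5498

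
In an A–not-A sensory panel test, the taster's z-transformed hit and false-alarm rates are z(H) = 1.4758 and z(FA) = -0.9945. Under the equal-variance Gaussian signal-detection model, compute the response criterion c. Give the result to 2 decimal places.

c = −½·[z(H) + z(FA)] = −½·(1.4758 + (-0.9945)) = -0.24065
c < 0: the taster has a liberal response bias.

c = -0.24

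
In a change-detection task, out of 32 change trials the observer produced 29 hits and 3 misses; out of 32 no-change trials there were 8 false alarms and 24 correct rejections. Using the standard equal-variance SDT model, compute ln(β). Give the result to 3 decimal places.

ln β = -0.641

H = 29/32 = 0.9062
FA = 8/32 = 0.2500
z(H) = z(0.9062) = 1.3177
z(FA) = z(0.2500) = -0.6745
ln β = −½·[z(H)² − z(FA)²] = −0.5 × (1.7363 − 0.4550) = -0.64065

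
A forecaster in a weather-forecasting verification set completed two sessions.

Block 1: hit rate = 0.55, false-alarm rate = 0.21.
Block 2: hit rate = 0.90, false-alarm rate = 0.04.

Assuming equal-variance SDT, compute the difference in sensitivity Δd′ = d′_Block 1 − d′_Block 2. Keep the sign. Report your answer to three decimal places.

Δd′ = -2.100

Block 1: z(0.55) = 0.1257, z(0.21) = -0.8064, d' = 0.9321
Block 2: z(0.90) = 1.2816, z(0.04) = -1.7507, d' = 3.0323
Δd' = d'_Block 1 − d'_Block 2 = 0.9321 − 3.0323 = -2.1002
Block 2 has the higher sensitivity.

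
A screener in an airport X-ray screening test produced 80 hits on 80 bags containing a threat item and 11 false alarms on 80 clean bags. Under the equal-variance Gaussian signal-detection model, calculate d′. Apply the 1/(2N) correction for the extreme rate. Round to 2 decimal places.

The hit rate is 80/80 = 1, so apply the 1/(2N) correction: H → 1 − 1/(2·80) = 0.99375.
z(H) = z(0.99375) = 2.498
z(FA) = z(0.13750) = -1.092
d' = 2.498 − (-1.092) = 3.590

d′ = 3.59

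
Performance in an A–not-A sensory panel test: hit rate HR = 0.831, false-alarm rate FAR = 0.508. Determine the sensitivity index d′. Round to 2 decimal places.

z(H) = 0.9581
z(FA) = 0.0201
d' = z(H) − z(FA) = 0.9581 − 0.0201 = 0.9380

d′ = 0.94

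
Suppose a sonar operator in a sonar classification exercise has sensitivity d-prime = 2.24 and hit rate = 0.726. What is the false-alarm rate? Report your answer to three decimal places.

false-alarm rate = 0.051

z(hit rate) = z(0.726) = 0.6008
z(FA) = z(H) − d' = 0.6008 − 2.24 = -1.6392
false-alarm rate = Φ(-1.6392) = 0.0506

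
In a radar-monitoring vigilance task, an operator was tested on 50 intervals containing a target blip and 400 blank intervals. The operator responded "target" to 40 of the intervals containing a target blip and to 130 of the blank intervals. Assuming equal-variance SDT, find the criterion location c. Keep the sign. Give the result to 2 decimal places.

H = 40/50 = 0.8000
FA = 130/400 = 0.3250
z(H) = z(0.8000) = 0.842
z(FA) = z(0.3250) = -0.454
c = −½·[z(H) + z(FA)] = −0.5 × (0.842 + (-0.454)) = -0.194
c < 0: the operator has a liberal response bias.

c = -0.19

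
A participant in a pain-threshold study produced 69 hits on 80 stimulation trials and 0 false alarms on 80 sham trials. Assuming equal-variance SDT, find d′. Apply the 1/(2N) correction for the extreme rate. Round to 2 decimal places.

The false-alarm rate is 0/80 = 0, so apply the 1/(2N) correction: FA → 1/(2·80) = 0.00625.
z(H) = z(0.86250) = 1.092
z(FA) = z(0.00625) = -2.498
d' = 1.092 − (-2.498) = 3.590

d′ = 3.59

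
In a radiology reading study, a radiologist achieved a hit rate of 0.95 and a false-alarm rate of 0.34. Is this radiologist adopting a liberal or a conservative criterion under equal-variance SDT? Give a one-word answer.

liberal

z(H) = 1.645, z(FA) = -0.412
c = −½·(z(H) + z(FA)) = -0.6165
c < 0 → liberal criterion (biased toward responding “yes”).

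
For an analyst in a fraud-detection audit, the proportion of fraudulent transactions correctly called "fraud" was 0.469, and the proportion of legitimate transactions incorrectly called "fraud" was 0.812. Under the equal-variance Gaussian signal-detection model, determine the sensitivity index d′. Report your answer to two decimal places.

z(H) = z(0.469) = -0.078
z(FA) = z(0.812) = 0.885
d' = z(H) − z(FA) = -0.078 − 0.885 = -0.963

d′ = -0.96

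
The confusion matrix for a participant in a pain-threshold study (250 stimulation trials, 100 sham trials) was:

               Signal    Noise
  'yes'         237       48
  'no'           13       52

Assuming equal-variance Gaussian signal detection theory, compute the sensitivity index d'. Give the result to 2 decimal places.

H = 237/250 = 0.9480
FA = 48/100 = 0.4800
z(H) = z(0.9480) = 1.626
z(FA) = z(0.4800) = -0.050
d' = z(H) − z(FA) = 1.626 − (-0.050) = 1.676

d' = 1.68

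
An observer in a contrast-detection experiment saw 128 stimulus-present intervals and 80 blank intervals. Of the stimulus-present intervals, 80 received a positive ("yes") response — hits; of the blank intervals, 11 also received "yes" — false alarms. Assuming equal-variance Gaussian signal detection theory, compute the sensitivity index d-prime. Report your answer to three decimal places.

d-prime = 1.410

H = 80/128 = 0.6250
FA = 11/80 = 0.1375
Φ⁻¹(H) = Φ⁻¹(0.6250) = 0.3186
Φ⁻¹(FA) = Φ⁻¹(0.1375) = -1.0916
d' = z(H) − z(FA) = 0.3186 − (-1.0916) = 1.4102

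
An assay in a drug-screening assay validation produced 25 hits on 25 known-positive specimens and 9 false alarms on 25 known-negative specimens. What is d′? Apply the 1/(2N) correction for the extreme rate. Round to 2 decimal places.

The hit rate is 25/25 = 1, so apply the 1/(2N) correction: H → 1 − 1/(2·25) = 0.98000.
z(H) = z(0.98000) = 2.054
z(FA) = z(0.36000) = -0.358
d' = 2.054 − (-0.358) = 2.412

d′ = 2.41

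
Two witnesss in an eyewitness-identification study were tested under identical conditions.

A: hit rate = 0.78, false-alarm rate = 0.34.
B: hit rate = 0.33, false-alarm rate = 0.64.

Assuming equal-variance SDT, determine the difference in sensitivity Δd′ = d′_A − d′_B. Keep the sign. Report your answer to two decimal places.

A: z(0.78) = 0.772, z(0.34) = -0.412, d' = 1.184
B: z(0.33) = -0.440, z(0.64) = 0.358, d' = -0.798
Δd' = d'_A − d'_B = 1.184 − (-0.798) = 1.982
A has the higher sensitivity.

Δd′ = 1.98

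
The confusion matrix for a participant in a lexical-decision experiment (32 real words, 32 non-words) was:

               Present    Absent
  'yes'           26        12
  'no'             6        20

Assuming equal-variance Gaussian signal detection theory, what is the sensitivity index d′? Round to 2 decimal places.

d′ = 1.21

H = 26/32 = 0.8125
FA = 12/32 = 0.3750
z(H) = z(0.8125) = 0.887
z(FA) = z(0.3750) = -0.319
d' = z(H) − z(FA) = 0.887 − (-0.319) = 1.206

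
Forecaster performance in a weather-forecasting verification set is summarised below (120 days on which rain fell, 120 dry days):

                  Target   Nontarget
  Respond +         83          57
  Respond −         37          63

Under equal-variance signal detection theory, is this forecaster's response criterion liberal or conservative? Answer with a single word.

z(H) = 0.501, z(FA) = -0.063
c = −½·(z(H) + z(FA)) = -0.219
c < 0 → liberal criterion (biased toward responding “yes”).

liberal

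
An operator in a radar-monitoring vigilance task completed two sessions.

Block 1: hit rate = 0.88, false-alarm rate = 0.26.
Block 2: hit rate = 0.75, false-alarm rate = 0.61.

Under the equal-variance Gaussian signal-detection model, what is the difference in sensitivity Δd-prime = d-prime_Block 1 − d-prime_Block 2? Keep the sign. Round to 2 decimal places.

Δd-prime = 1.42

Block 1: z(0.88) = 1.175, z(0.26) = -0.643, d' = 1.818
Block 2: z(0.75) = 0.674, z(0.61) = 0.279, d' = 0.395
Δd' = d'_Block 1 − d'_Block 2 = 1.818 − 0.395 = 1.423
Block 1 has the higher sensitivity.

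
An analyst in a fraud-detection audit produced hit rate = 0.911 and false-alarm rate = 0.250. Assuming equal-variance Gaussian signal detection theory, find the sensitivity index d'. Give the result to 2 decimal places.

d' = 2.02

z(H) = z(0.911) = 1.347
z(FA) = z(0.250) = -0.674
d' = z(H) − z(FA) = 1.347 − (-0.674) = 2.021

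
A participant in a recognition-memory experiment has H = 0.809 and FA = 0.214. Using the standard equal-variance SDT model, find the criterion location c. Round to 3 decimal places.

c = -0.041

z(0.809) = 0.8742, z(0.214) = -0.7926
c = −½·[z(H) + z(FA)] = −0.5 × (0.8742 + (-0.7926)) = -0.0408
c < 0: the participant has a liberal response bias.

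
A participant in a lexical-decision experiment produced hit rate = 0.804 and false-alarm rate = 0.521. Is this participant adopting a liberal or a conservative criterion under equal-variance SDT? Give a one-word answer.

liberal

z(H) = 0.856, z(FA) = 0.053
c = −½·(z(H) + z(FA)) = -0.4545
c < 0 → liberal criterion (biased toward responding “yes”).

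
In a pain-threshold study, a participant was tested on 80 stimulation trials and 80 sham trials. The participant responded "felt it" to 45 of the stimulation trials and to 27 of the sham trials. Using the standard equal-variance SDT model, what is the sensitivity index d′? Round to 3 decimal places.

H = 45/80 = 0.5625
FA = 27/80 = 0.3375
z(H) = z(0.5625) = 0.1573
z(FA) = z(0.3375) = -0.4193
d' = z(H) − z(FA) = 0.1573 − (-0.4193) = 0.5766

d′ = 0.577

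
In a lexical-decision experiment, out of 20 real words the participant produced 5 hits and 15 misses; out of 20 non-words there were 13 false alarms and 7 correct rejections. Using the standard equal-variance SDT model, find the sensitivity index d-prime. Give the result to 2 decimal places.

H = 5/20 = 0.2500
FA = 13/20 = 0.6500
z(H) = z(0.2500) = -0.6745
z(FA) = z(0.6500) = 0.3853
d' = z(H) − z(FA) = -0.6745 − 0.3853 = -1.0598

d-prime = -1.06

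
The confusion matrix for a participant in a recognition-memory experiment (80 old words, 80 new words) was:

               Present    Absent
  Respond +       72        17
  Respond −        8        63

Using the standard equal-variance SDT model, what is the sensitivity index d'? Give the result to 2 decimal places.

H = 72/80 = 0.9000
FA = 17/80 = 0.2125
z(0.9000) = 1.282, z(0.2125) = -0.798
d' = z(H) − z(FA) = 1.282 − (-0.798) = 2.080

d' = 2.08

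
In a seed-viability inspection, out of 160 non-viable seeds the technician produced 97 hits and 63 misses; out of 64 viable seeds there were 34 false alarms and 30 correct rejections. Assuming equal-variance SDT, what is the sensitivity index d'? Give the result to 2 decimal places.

d' = 0.19

H = 97/160 = 0.6062
FA = 34/64 = 0.5312
z(H) = 0.2694
z(FA) = 0.0783
d' = z(H) − z(FA) = 0.2694 − 0.0783 = 0.1911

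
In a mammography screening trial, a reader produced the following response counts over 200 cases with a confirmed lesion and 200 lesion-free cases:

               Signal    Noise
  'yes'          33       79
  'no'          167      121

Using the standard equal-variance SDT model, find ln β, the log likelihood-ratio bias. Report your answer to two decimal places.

H = 33/200 = 0.1650
FA = 79/200 = 0.3950
Φ⁻¹(0.1650) = -0.974, Φ⁻¹(0.3950) = -0.266
ln β = −½·[z(H)² − z(FA)²] = −0.5 × (0.949 − 0.071) = -0.439

ln β = -0.44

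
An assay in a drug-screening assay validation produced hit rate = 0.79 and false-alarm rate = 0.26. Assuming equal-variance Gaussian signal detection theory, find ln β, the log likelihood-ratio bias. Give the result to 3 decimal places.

ln β = -0.118

z(0.79) = 0.8064, z(0.26) = -0.6433
ln β = −½·[z(H)² − z(FA)²] = −0.5 × (0.6503 − 0.4138) = -0.11825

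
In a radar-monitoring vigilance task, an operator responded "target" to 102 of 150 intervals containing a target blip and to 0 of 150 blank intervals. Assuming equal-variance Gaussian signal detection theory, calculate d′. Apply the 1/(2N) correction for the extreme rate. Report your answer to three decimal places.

d′ = 3.181

The false-alarm rate is 0/150 = 0, so apply the 1/(2N) correction: FA → 1/(2·150) = 0.00333.
z(H) = z(0.68000) = 0.4677
z(FA) = z(0.00333) = -2.7134
d' = 0.4677 − (-2.7134) = 3.1811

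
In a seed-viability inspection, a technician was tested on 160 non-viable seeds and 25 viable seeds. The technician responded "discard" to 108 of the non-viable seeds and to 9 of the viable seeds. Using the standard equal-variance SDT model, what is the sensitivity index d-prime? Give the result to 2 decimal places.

d-prime = 0.81

H = 108/160 = 0.6750
FA = 9/25 = 0.3600
Φ⁻¹(H) = 0.4538
Φ⁻¹(FA) = -0.3585
d' = z(H) − z(FA) = 0.4538 − (-0.3585) = 0.8123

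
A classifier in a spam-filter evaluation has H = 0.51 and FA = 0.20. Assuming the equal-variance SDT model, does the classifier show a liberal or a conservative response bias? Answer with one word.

z(H) = 0.025, z(FA) = -0.842
c = −½·(z(H) + z(FA)) = 0.4085
c > 0 → conservative criterion (biased toward responding “no”).

conservative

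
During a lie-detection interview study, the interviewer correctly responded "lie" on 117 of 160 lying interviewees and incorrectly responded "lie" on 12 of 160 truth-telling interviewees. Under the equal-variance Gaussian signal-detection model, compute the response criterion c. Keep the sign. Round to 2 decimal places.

c = 0.41

H = 117/160 = 0.7312
FA = 12/160 = 0.0750
Φ⁻¹(H) = 0.6164
Φ⁻¹(FA) = -1.4395
c = −½·[z(H) + z(FA)] = −0.5 × (0.6164 + (-1.4395)) = 0.41155
c > 0: the interviewer has a conservative response bias.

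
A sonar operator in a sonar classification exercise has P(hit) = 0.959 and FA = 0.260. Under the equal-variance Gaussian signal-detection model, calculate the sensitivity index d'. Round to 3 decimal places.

d' = 2.383

z(0.959) = 1.7392, z(0.260) = -0.6433
d' = z(H) − z(FA) = 1.7392 − (-0.6433) = 2.3825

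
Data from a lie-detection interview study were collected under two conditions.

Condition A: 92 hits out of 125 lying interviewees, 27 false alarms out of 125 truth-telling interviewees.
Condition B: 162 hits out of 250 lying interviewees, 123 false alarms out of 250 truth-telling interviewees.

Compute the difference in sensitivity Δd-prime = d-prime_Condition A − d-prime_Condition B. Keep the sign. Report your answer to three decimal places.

Condition A: z(0.7360) = 0.6311, z(0.2160) = -0.7858, d' = 1.4169
Condition B: z(0.6480) = 0.3799, z(0.4920) = -0.0201, d' = 0.4000
Δd' = d'_Condition A − d'_Condition B = 1.4169 − 0.4000 = 1.0169
Condition A has the higher sensitivity.

Δd-prime = 1.017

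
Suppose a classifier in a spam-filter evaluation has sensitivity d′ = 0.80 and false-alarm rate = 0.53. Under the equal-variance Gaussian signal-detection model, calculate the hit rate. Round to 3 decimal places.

hit rate = 0.809

z(false-alarm rate) = z(0.53) = 0.0753
z(H) = z(FA) + d' = 0.0753 + 0.80 = 0.8753
hit rate = Φ(0.8753) = 0.8093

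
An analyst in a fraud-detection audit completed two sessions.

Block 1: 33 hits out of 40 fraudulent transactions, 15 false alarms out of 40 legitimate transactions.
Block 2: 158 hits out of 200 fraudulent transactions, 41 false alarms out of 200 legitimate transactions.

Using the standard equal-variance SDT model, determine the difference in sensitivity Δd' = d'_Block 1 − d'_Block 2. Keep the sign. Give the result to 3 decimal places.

Block 1: z(0.8250) = 0.9346, z(0.3750) = -0.3186, d' = 1.2532
Block 2: z(0.7900) = 0.8064, z(0.2050) = -0.8239, d' = 1.6303
Δd' = d'_Block 1 − d'_Block 2 = 1.2532 − 1.6303 = -0.3771
Block 2 has the higher sensitivity.

Δd' = -0.377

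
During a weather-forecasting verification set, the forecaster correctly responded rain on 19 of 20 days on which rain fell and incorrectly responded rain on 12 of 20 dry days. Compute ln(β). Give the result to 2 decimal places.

ln β = -1.32

H = 19/20 = 0.9500
FA = 12/20 = 0.6000
z(H) = z(0.9500) = 1.645
z(FA) = z(0.6000) = 0.253
ln β = −½·[z(H)² − z(FA)²] = −0.5 × (2.706 − 0.064) = -1.321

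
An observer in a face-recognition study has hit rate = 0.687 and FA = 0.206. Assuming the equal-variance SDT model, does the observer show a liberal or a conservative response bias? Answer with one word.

conservative

z(H) = 0.487, z(FA) = -0.820
c = −½·(z(H) + z(FA)) = 0.1665
c > 0 → conservative criterion (biased toward responding “no”).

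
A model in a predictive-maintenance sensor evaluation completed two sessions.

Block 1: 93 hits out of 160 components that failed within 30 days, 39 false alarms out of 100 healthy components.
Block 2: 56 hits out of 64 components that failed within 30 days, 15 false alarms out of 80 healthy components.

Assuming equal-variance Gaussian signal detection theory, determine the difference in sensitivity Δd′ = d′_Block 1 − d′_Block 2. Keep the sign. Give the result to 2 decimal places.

Block 1: z(0.5813) = 0.205, z(0.3900) = -0.279, d' = 0.484
Block 2: z(0.8750) = 1.150, z(0.1875) = -0.887, d' = 2.037
Δd' = d'_Block 1 − d'_Block 2 = 0.484 − 2.037 = -1.553
Block 2 has the higher sensitivity.

Δd′ = -1.55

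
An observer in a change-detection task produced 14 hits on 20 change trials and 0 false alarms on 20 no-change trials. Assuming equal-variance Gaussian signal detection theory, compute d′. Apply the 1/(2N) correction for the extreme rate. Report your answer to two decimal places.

The false-alarm rate is 0/20 = 0, so apply the 1/(2N) correction: FA → 1/(2·20) = 0.02500.
z(H) = z(0.70000) = 0.524
z(FA) = z(0.02500) = -1.960
d' = 0.524 − (-1.960) = 2.484

d′ = 2.48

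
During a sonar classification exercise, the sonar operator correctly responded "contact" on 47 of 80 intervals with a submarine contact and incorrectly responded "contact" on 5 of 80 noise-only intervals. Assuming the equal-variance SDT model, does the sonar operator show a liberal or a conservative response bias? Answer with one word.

z(H) = 0.221, z(FA) = -1.534
c = −½·(z(H) + z(FA)) = 0.6565
c > 0 → conservative criterion (biased toward responding “no”).

conservative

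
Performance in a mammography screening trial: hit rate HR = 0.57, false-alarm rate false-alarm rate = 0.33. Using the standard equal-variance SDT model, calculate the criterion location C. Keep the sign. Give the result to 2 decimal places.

C = 0.13

Φ⁻¹(0.57) = 0.176, Φ⁻¹(0.33) = -0.440
c = −½·[z(H) + z(FA)] = −0.5 × (0.176 + (-0.440)) = 0.132
c > 0: the reader has a conservative response bias.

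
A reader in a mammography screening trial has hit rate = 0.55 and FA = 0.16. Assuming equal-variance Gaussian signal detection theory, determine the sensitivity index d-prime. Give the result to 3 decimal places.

d-prime = 1.120

Φ⁻¹(0.55) = 0.1257, Φ⁻¹(0.16) = -0.9945
d' = z(H) − z(FA) = 0.1257 − (-0.9945) = 1.1202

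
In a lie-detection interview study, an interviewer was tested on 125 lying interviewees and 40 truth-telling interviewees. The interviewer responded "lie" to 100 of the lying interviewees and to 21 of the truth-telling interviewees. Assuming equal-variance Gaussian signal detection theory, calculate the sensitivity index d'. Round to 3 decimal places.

d' = 0.779

H = 100/125 = 0.8000
FA = 21/40 = 0.5250
z(H) = 0.8416
z(FA) = 0.0627
d' = z(H) − z(FA) = 0.8416 − 0.0627 = 0.7789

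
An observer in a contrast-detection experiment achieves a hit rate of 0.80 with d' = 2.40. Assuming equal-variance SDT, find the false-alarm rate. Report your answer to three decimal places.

z(hit rate) = z(0.80) = 0.8416
z(FA) = z(H) − d' = 0.8416 − 2.40 = -1.5584
false-alarm rate = Φ(-1.5584) = 0.0596

false-alarm rate = 0.060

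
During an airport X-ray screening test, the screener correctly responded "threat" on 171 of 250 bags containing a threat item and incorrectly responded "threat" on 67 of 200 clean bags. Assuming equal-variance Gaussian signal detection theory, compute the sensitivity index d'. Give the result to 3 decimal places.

d' = 0.905

H = 171/250 = 0.6840
FA = 67/200 = 0.3350
Φ⁻¹(H) = 0.4789
Φ⁻¹(FA) = -0.4261
d' = z(H) − z(FA) = 0.4789 − (-0.4261) = 0.9050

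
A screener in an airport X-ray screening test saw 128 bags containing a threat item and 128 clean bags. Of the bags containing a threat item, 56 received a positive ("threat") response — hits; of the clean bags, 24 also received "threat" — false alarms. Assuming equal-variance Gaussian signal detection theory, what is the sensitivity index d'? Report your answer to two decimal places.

H = 56/128 = 0.4375
FA = 24/128 = 0.1875
z(H) = -0.157
z(FA) = -0.887
d' = z(H) − z(FA) = -0.157 − (-0.887) = 0.730

d' = 0.73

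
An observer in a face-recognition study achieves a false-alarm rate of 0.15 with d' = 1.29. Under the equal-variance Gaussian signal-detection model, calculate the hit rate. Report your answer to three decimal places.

z(false-alarm rate) = z(0.15) = -1.0364
z(H) = z(FA) + d' = -1.0364 + 1.29 = 0.2536
hit rate = Φ(0.2536) = 0.6001

hit rate = 0.600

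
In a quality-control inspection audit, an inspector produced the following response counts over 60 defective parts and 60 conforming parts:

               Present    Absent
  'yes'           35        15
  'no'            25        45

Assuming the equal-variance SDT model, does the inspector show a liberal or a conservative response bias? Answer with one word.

conservative

z(H) = 0.210, z(FA) = -0.674
c = −½·(z(H) + z(FA)) = 0.232
c > 0 → conservative criterion (biased toward responding “no”).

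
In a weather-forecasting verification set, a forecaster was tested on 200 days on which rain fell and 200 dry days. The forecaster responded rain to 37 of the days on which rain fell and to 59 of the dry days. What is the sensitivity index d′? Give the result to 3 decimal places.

d′ = -0.358

H = 37/200 = 0.1850
FA = 59/200 = 0.2950
Φ⁻¹(H) = Φ⁻¹(0.1850) = -0.8965
Φ⁻¹(FA) = Φ⁻¹(0.2950) = -0.5388
d' = z(H) − z(FA) = -0.8965 − (-0.5388) = -0.3577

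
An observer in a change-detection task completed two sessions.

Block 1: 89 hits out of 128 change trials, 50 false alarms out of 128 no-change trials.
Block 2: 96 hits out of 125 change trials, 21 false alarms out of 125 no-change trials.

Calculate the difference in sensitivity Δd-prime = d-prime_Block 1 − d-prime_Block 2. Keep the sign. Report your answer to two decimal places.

Block 1: z(0.6953) = 0.511, z(0.3906) = -0.278, d' = 0.789
Block 2: z(0.7680) = 0.732, z(0.1680) = -0.962, d' = 1.694
Δd' = d'_Block 1 − d'_Block 2 = 0.789 − 1.694 = -0.905
Block 2 has the higher sensitivity.

Δd-prime = -0.91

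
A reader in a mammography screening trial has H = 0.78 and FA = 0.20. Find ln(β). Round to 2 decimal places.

ln β = 0.06

z(H) = 0.772
z(FA) = -0.842
ln β = −½·[z(H)² − z(FA)²] = −0.5 × (0.596 − 0.709) = 0.0565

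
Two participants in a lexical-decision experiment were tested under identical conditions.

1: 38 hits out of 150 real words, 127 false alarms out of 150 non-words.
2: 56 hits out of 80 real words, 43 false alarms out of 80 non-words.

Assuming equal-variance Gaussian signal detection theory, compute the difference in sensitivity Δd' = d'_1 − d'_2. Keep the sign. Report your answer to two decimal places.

1: z(0.2533) = -0.664, z(0.8467) = 1.022, d' = -1.686
2: z(0.7000) = 0.524, z(0.5375) = 0.094, d' = 0.430
Δd' = d'_1 − d'_2 = -1.686 − 0.430 = -2.116
2 has the higher sensitivity.

Δd' = -2.12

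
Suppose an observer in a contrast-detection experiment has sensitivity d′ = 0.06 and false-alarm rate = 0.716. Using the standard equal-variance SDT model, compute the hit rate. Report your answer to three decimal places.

z(false-alarm rate) = z(0.716) = 0.5710
z(H) = z(FA) + d' = 0.5710 + 0.06 = 0.6310
hit rate = Φ(0.6310) = 0.7360

hit rate = 0.736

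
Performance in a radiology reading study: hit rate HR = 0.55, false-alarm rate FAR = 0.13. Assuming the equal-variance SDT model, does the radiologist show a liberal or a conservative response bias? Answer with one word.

conservative

z(H) = 0.126, z(FA) = -1.126
c = −½·(z(H) + z(FA)) = 0.500
c > 0 → conservative criterion (biased toward responding “no”).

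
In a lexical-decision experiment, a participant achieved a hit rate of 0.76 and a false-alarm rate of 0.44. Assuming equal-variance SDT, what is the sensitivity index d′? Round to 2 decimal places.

d′ = 0.86

z(H) = 0.706
z(FA) = -0.151
d' = z(H) − z(FA) = 0.706 − (-0.151) = 0.857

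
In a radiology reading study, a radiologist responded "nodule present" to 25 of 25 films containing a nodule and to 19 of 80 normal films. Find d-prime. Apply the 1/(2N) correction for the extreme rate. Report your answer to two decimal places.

d-prime = 2.77

The hit rate is 25/25 = 1, so apply the 1/(2N) correction: H → 1 − 1/(2·25) = 0.98000.
z(H) = z(0.98000) = 2.054
z(FA) = z(0.23750) = -0.714
d' = 2.054 − (-0.714) = 2.768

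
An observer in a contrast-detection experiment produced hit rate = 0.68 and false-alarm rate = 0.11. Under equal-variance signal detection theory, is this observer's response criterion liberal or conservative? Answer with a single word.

z(H) = 0.468, z(FA) = -1.227
c = −½·(z(H) + z(FA)) = 0.3795
c > 0 → conservative criterion (biased toward responding “no”).

conservative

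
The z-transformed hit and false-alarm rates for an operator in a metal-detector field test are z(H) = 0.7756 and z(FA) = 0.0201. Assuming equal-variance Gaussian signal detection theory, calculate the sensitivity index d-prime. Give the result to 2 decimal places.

d-prime = 0.76

d' = z(H) − z(FA) = 0.7756 − 0.0201 = 0.7555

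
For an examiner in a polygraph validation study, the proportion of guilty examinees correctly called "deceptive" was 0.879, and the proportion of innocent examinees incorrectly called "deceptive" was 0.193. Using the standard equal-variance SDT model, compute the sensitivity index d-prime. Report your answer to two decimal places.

Φ⁻¹(0.879) = 1.170, Φ⁻¹(0.193) = -0.867
d' = z(H) − z(FA) = 1.170 − (-0.867) = 2.037

d-prime = 2.04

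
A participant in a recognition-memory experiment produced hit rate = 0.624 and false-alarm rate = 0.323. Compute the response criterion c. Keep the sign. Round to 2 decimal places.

z(H) = z(0.624) = 0.3160
z(FA) = z(0.323) = -0.4593
c = −½·[z(H) + z(FA)] = −0.5 × (0.3160 + (-0.4593)) = 0.07165

c = 0.07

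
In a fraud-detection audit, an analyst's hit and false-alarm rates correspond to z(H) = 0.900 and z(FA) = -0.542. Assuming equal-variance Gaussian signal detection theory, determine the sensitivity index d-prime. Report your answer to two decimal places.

d' = z(H) − z(FA) = 0.900 − (-0.542) = 1.442

d-prime = 1.44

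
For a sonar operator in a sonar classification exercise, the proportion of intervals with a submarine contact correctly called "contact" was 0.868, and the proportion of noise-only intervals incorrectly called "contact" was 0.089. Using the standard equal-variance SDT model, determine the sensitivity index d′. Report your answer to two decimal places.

d′ = 2.46

z(0.868) = 1.1170, z(0.089) = -1.3469
d' = z(H) − z(FA) = 1.1170 − (-1.3469) = 2.4639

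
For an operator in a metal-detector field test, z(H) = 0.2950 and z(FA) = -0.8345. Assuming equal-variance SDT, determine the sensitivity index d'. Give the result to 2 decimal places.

d' = z(H) − z(FA) = 0.2950 − (-0.8345) = 1.1295

d' = 1.13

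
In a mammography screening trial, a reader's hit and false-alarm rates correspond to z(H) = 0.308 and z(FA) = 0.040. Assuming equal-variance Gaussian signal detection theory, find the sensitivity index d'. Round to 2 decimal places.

d' = 0.27

d' = z(H) − z(FA) = 0.308 − 0.040 = 0.268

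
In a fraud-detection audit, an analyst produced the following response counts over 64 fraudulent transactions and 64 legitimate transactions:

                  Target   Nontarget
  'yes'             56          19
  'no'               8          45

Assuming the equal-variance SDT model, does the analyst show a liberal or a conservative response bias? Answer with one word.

z(H) = 1.150, z(FA) = -0.533
c = −½·(z(H) + z(FA)) = -0.3085
c < 0 → liberal criterion (biased toward responding “yes”).

liberal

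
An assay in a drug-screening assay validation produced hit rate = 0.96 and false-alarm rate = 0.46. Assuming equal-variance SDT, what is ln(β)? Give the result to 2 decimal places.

ln β = -1.53

z(H) = z(0.96) = 1.751
z(FA) = z(0.46) = -0.100
ln β = −½·[z(H)² − z(FA)²] = −0.5 × (3.066 − 0.010) = -1.528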